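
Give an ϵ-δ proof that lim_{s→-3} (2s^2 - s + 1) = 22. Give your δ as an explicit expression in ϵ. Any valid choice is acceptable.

Fix ϵ > 0. We want δ > 0 such that 0 < |s + 3| < δ implies |(2s^2 - s + 1) − 22| < ϵ.
(2s^2 - s + 1) − 22 = 2s^2 - s - 21 = (s + 3)(2s - 7).
So |(2s^2 - s + 1) − 22| = |s + 3|·|2s - 7|.
Assume first that |s + 3| < 1, so |s| < 4. Then |2s - 7| ≤ 2·4 + 7 = 15.
Hence |(2s^2 - s + 1) − 22| ≤ 15|s + 3| < ϵ provided |s + 3| < ϵ/15.
Choosing δ = min(1, ϵ/15) ensures both conditions, hence |(2s^2 - s + 1) − 22| < ϵ.

δ = min(1, ϵ/15)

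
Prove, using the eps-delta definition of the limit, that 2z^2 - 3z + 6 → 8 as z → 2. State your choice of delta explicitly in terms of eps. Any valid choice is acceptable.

Let eps > 0 be given. We want delta > 0 such that 0 < |z − 2| < delta implies |(2z^2 - 3z + 6) − 8| < eps.
(2z^2 - 3z + 6) − 8 = 2z^2 - 3z - 2 = (z − 2)(2z + 1).
So |(2z^2 - 3z + 6) − 8| = |z − 2|·|2z + 1|.
Assume first that |z − 2| < 1, so |z| < 3. Then |2z + 1| ≤ 2·3 + 1 = 7.
Hence |(2z^2 - 3z + 6) − 8| ≤ 7|z − 2| < eps provided |z − 2| < eps/7.
Take delta = min(1, eps/7). Then 0 < |z − 2| < delta gives both |z − 2| < 1 and |z − 2| < eps/7, so |(2z^2 - 3z + 6) − 8| < eps.

delta = min(1, eps/7)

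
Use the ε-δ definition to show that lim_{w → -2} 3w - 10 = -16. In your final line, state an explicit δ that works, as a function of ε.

Let ε > 0 be given. We need δ > 0 so that 0 < |w + 2| < δ implies |(3w - 10) + 16| < ε.
Since (3w - 10) + 16 = 3(w + 2), we have |(3w - 10) + 16| = 3|w + 2|.
Thus it suffices that |w + 2| < ε/3.
Take δ = ε/3. If 0 < |w + 2| < δ then |(3w - 10) + 16| = 3|w + 2| < 3·(ε/3) = ε.

δ = ε/3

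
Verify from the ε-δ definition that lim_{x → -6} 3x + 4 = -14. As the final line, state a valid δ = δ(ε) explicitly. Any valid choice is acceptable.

δ = ε/3

Suppose ε > 0. We need δ > 0 so that 0 < |x + 6| < δ implies |(3x + 4) + 14| < ε.
Since (3x + 4) + 14 = 3(x + 6), we have |(3x + 4) + 14| = 3|x + 6|.
Thus it suffices that |x + 6| < ε/3.
Take δ = ε/3. If 0 < |x + 6| < δ then |(3x + 4) + 14| = 3|x + 6| < 3·(ε/3) = ε.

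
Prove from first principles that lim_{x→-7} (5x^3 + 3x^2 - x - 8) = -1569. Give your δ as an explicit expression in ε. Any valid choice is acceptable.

δ = min(1, ε/799)

Fix ε > 0. We want δ > 0 such that 0 < |x + 7| < δ implies |(5x^3 + 3x^2 - x - 8) + 1569| < ε.
(5x^3 + 3x^2 - x - 8) + 1569 = 5x^3 + 3x^2 - x + 1561 = (x + 7)(5x^2 - 32x + 223).
So |(5x^3 + 3x^2 - x - 8) + 1569| = |x + 7|·|5x^2 - 32x + 223|.
Require δ ≤ 1. Then |x + 7| < 1 gives |x| < 8, and by the triangle inequality |5x^2 - 32x + 223| ≤ 5·8^2 + 32·8 + 223 = 799.
Hence |(5x^3 + 3x^2 - x - 8) + 1569| ≤ 799|x + 7| < ε provided |x + 7| < ε/799.
Take δ = min(1, ε/799). Then 0 < |x + 7| < δ gives both |x + 7| < 1 and |x + 7| < ε/799, so |(5x^3 + 3x^2 - x - 8) + 1569| < ε.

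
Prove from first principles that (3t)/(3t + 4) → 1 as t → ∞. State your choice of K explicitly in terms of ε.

Suppose ε > 0. We seek K > 0 such that t > K implies |(3t)/(3t + 4) − 1| < ε.
(3t)/(3t + 4) − 1 = (3(3t) − 3(3t + 4)) / (3(3t + 4)) = -12/(3(3t + 4)).
For t > 0 we have 3t + 4 > 3t, so |(3t)/(3t + 4) − 1| = 12/(3(3t + 4)) < 12/(3·3t) = (4/3)/t.
Thus |(3t)/(3t + 4) − 1| < ε whenever t > (4/3)/ε.
Take K = (4/3)/ε. If t > K then |(3t)/(3t + 4) − 1| < (4/3)/t < ε.

K = (4/3)/ε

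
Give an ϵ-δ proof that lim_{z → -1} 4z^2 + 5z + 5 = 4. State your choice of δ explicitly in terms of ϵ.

δ = min(1, ϵ/9)

Suppose ϵ > 0. We want δ > 0 such that 0 < |z + 1| < δ implies |(4z^2 + 5z + 5) − 4| < ϵ.
(4z^2 + 5z + 5) − 4 = 4z^2 + 5z + 1 = (z + 1)(4z + 1).
So |(4z^2 + 5z + 5) − 4| = |z + 1|·|4z + 1|.
Require δ ≤ 1. Then |z + 1| < 1 gives |z| < 2, and by the triangle inequality |4z + 1| ≤ 4·2 + 1 = 9.
Hence |(4z^2 + 5z + 5) − 4| ≤ 9|z + 1| < ϵ provided |z + 1| < ϵ/9.
Choosing δ = min(1, ϵ/9) ensures both conditions, hence |(4z^2 + 5z + 5) − 4| < ϵ.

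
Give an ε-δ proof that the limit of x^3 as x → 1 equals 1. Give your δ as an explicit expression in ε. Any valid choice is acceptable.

δ = min(1, ε/7)

Suppose ε > 0. We seek δ > 0 with 0 < |x − 1| < δ ⇒ |x^3 − 1| < ε.
Factor: x^3 − 1 = (x − 1)(x^2 + x + 1), so |x^3 − 1| = |x − 1|·|x^2 + x + 1|.
Impose δ ≤ 1 so that |x| < 2; then |x^2 + x + 1| ≤ 7.
Hence |x^3 − 1| ≤ 7|x − 1|, which is < ε once |x − 1| < ε/7.
Take δ = min(1, ε/7). If 0 < |x − 1| < δ then both bounds hold and |x^3 − 1| ≤ 7|x − 1| < 7·(ε/7) = ε.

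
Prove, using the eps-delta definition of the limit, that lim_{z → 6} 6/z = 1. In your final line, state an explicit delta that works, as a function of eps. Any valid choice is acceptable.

delta = min(3, 3eps)

Suppose eps > 0. We seek delta > 0 such that 0 < |z − 6| < delta implies |6/z − 1| < eps.
|6/z − 1| = 6·|6 − z|/(6·|z|) = 6|z − 6|/(6|z|).
Restrict delta ≤ 3. Then |z − 6| < 3 gives |z| > 3, so 6|z| > 18.
Then |6/z − 1| < 6|z − 6|/18, which is < eps when |z − 6| < 3eps.
Take delta = min(3, 3eps). Then 0 < |z − 6| < delta gives both |z − 6| < 3 and |z − 6| < 3eps, so |6/z − 1| < eps.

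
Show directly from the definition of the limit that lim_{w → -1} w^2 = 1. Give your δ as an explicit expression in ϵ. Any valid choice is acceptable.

Fix ϵ > 0. We seek δ > 0 with 0 < |w + 1| < δ ⇒ |w^2 − 1| < ϵ.
Factor: w^2 − 1 = (w + 1)(w - 1), so |w^2 − 1| = |w + 1|·|w - 1|.
Restrict δ ≤ 1. Then |w + 1| < 1 gives |w| < 2, so by the triangle inequality |w - 1| ≤ 2 + 1 = 3.
Hence |w^2 − 1| ≤ 3|w + 1|, which is < ϵ once |w + 1| < ϵ/3.
Take δ = min(1, ϵ/3). If 0 < |w + 1| < δ then both bounds hold and |w^2 − 1| ≤ 3|w + 1| < 3·(ϵ/3) = ϵ.

δ = min(1, ϵ/3)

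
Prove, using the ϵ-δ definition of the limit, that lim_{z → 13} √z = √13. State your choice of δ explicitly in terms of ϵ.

δ = min(13, √13·ϵ)

Fix ϵ > 0. We want δ > 0 such that 0 < |z − 13| < δ implies |√z − √13| < ϵ.
Multiplying by the conjugate, |√z − √13| = |z − 13|/(√z + √13).
Restrict δ ≤ 13 so that |z − 13| < 13 forces z > 0, and then √z + √13 > √13.
Hence |√z − √13| < |z − 13|/√13, which is < ϵ once |z − 13| < √13·ϵ.
Take δ = min(13, √13·ϵ). If 0 < |z − 13| < δ then z > 0 and |√z − √13| < |z − 13|/√13 < ϵ.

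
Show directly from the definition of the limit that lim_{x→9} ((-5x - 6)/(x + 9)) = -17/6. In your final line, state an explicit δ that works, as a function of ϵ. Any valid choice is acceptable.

δ = min(9, (54/13)ϵ)

Let ϵ > 0 be given. We want δ > 0 with 0 < |x − 9| < δ ⇒ |(-5x - 6)/(x + 9) + 17/6| < ϵ.
Combining over a common denominator, (-5x - 6)/(x + 9) + 17/6 = [(-5x - 6)·18 − (-51)·(x + 9)] / [18·(x + 9)] = -39(x − 9) / (18(x + 9)).
So |(-5x - 6)/(x + 9) + 17/6| = 39|x − 9| / (18·|x + 9|).
Restrict δ ≤ 9. Then |x − 9| < 9 gives |x + 9| = |(x − 9) + 18| ≥ 18 − 9 = 9.
Hence |(-5x - 6)/(x + 9) + 17/6| < 39|x − 9|/(18·9) = (13/54)|x − 9|, which is < ϵ once |x − 9| < (54/13)ϵ.
Take δ = min(9, (54/13)ϵ). Then 0 < |x − 9| < δ forces both bounds, so |(-5x - 6)/(x + 9) + 17/6| < ϵ.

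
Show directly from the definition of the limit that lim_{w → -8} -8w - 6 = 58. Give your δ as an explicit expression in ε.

δ = ε/8

Suppose ε > 0. We need δ > 0 so that 0 < |w + 8| < δ implies |(-8w - 6) − 58| < ε.
Since (-8w - 6) − 58 = -8(w + 8), we have |(-8w - 6) − 58| = 8|w + 8|.
So 8|w + 8| < ε exactly when |w + 8| < ε/8.
Take δ = ε/8. If 0 < |w + 8| < δ then |(-8w - 6) − 58| = 8|w + 8| < 8·(ε/8) = ε.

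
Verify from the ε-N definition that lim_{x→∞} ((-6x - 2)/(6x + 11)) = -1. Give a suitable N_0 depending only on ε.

N_0 = (3/2)/ε

Let ε > 0 be given. We seek N_0 > 0 such that x > N_0 implies |(-6x - 2)/(6x + 11) + 1| < ε.
(-6x - 2)/(6x + 11) + 1 = (6(-6x - 2) − (-6)(6x + 11)) / (6(6x + 11)) = 54/(6(6x + 11)).
For x > 0 we have 6x + 11 > 6x, so |(-6x - 2)/(6x + 11) + 1| = 54/(6(6x + 11)) < 54/(6·6x) = (3/2)/x.
Thus |(-6x - 2)/(6x + 11) + 1| < ε whenever x > (3/2)/ε.
Take N_0 = (3/2)/ε. If x > N_0 then |(-6x - 2)/(6x + 11) + 1| < (3/2)/x < ε.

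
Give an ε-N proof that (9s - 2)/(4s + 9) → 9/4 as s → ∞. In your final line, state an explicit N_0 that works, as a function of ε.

Suppose ε > 0. We seek N_0 > 0 such that s > N_0 implies |(9s - 2)/(4s + 9) − (9/4)| < ε.
(9s - 2)/(4s + 9) − (9/4) = (4(9s - 2) − 9(4s + 9)) / (4(4s + 9)) = -89/(4(4s + 9)).
For s > 0 we have 4s + 9 > 4s, so |(9s - 2)/(4s + 9) − (9/4)| = 89/(4(4s + 9)) < 89/(4·4s) = (89/16)/s.
Thus |(9s - 2)/(4s + 9) − (9/4)| < ε whenever s > (89/16)/ε.
Take N_0 = (89/16)/ε. If s > N_0 then |(9s - 2)/(4s + 9) − (9/4)| < (89/16)/s < ε.

N_0 = (89/16)/ε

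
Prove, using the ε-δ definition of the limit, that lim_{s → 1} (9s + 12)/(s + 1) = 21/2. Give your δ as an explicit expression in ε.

Fix ε > 0. We want δ > 0 with 0 < |s − 1| < δ ⇒ |(9s + 12)/(s + 1) − (21/2)| < ε.
Combining over a common denominator, (9s + 12)/(s + 1) − (21/2) = [(9s + 12)·2 − 21·(s + 1)] / [2·(s + 1)] = -3(s − 1) / (2(s + 1)).
So |(9s + 12)/(s + 1) − (21/2)| = 3|s − 1| / (2·|s + 1|).
Require δ ≤ 1, so |s + 1| ≥ |2| − |s − 1| > 2 − 1 = 1.
Hence |(9s + 12)/(s + 1) − (21/2)| < 3|s − 1|/(2·1) = (3/2)|s − 1|, which is < ε once |s − 1| < (2/3)ε.
Take δ = min(1, (2/3)ε). Then 0 < |s − 1| < δ forces both bounds, so |(9s + 12)/(s + 1) − (21/2)| < ε.

δ = min(1, (2/3)ε)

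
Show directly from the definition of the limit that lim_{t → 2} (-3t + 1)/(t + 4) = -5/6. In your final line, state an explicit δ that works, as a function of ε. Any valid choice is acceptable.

δ = min(3, (18/13)ε)

Fix ε > 0. We want δ > 0 with 0 < |t − 2| < δ ⇒ |(-3t + 1)/(t + 4) + 5/6| < ε.
Combining over a common denominator, (-3t + 1)/(t + 4) + 5/6 = [(-3t + 1)·6 − (-5)·(t + 4)] / [6·(t + 4)] = -13(t − 2) / (6(t + 4)).
So |(-3t + 1)/(t + 4) + 5/6| = 13|t − 2| / (6·|t + 4|).
Restrict δ ≤ 3. Then |t − 2| < 3 gives |t + 4| = |(t − 2) + 6| ≥ 6 − 3 = 3.
Hence |(-3t + 1)/(t + 4) + 5/6| < 13|t − 2|/(6·3) = (13/18)|t − 2|, which is < ε once |t − 2| < (18/13)ε.
Take δ = min(3, (18/13)ε). Then 0 < |t − 2| < δ forces both bounds, so |(-3t + 1)/(t + 4) + 5/6| < ε.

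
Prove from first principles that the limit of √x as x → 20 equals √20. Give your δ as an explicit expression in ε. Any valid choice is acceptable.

Fix ε > 0. We want δ > 0 such that 0 < |x − 20| < δ implies |√x − √20| < ε.
Multiplying by the conjugate, |√x − √20| = |x − 20|/(√x + √20).
Restrict δ ≤ 20 so that |x − 20| < 20 forces x > 0, and then √x + √20 > √20.
Hence |√x − √20| < |x − 20|/√20, which is < ε once |x − 20| < √20·ε.
Take δ = min(20, √20·ε). If 0 < |x − 20| < δ then x > 0 and |√x − √20| < |x − 20|/√20 < ε.

δ = min(20, √20·ε)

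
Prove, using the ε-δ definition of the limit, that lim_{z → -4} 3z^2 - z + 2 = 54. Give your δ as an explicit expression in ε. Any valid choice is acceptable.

Let ε > 0 be given. We want δ > 0 such that 0 < |z + 4| < δ implies |(3z^2 - z + 2) − 54| < ε.
(3z^2 - z + 2) − 54 = 3z^2 - z - 52 = (z + 4)(3z - 13).
So |(3z^2 - z + 2) − 54| = |z + 4|·|3z - 13|.
Require δ ≤ 1. Then |z + 4| < 1 gives |z| < 5, and by the triangle inequality |3z - 13| ≤ 3·5 + 13 = 28.
Hence |(3z^2 - z + 2) − 54| ≤ 28|z + 4| < ε provided |z + 4| < ε/28.
Choosing δ = min(1, ε/28) ensures both conditions, hence |(3z^2 - z + 2) − 54| < ε.

δ = min(1, ε/28)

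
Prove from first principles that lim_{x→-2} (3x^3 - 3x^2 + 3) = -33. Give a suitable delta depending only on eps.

delta = min(1, eps/72)

Let eps > 0. We want delta > 0 such that 0 < |x + 2| < delta implies |(3x^3 - 3x^2 + 3) + 33| < eps.
(3x^3 - 3x^2 + 3) + 33 = 3x^3 - 3x^2 + 36 = (x + 2)(3x^2 - 9x + 18).
So |(3x^3 - 3x^2 + 3) + 33| = |x + 2|·|3x^2 - 9x + 18|.
Assume first that |x + 2| < 1, so |x| < 3. Then |3x^2 - 9x + 18| ≤ 3·3^2 + 9·3 + 18 = 72.
Hence |(3x^3 - 3x^2 + 3) + 33| ≤ 72|x + 2| < eps provided |x + 2| < eps/72.
Take delta = min(1, eps/72). Then 0 < |x + 2| < delta gives both |x + 2| < 1 and |x + 2| < eps/72, so |(3x^3 - 3x^2 + 3) + 33| < eps.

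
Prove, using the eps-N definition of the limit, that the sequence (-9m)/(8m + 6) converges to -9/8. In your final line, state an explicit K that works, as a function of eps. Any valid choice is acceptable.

K = (27/32)/eps

Fix eps > 0. For m ≥ 1, |(-9m)/(8m + 6) + 9/8| = |54|/(8(8m + 6)) = 54/(8(8m + 6)).
Since 8m + 6 ≥ 8m for m ≥ 1, this is ≤ 54/(8·8m) = (27/32)/m.
So |(-9m)/(8m + 6) + 9/8| < eps whenever m > (27/32)/eps.
Take K = (27/32)/eps. If m > K then |(-9m)/(8m + 6) + 9/8| ≤ (27/32)/m < eps.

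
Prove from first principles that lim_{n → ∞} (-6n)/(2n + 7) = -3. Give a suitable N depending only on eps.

Let eps > 0. For n ≥ 1, |(-6n)/(2n + 7) + 3| = |42|/(2(2n + 7)) = 42/(2(2n + 7)).
Since 2n + 7 ≥ 2n for n ≥ 1, this is ≤ 42/(2·2n) = (21/2)/n.
So |(-6n)/(2n + 7) + 3| < eps whenever n > (21/2)/eps.
Take N = (21/2)/eps. If n > N then |(-6n)/(2n + 7) + 3| ≤ (21/2)/n < eps.

N = (21/2)/eps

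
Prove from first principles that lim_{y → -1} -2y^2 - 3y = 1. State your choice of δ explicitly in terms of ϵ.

Let ϵ > 0. We want δ > 0 such that 0 < |y + 1| < δ implies |(-2y^2 - 3y) − 1| < ϵ.
(-2y^2 - 3y) − 1 = -2y^2 - 3y - 1 = (y + 1)(-2y - 1).
So |(-2y^2 - 3y) − 1| = |y + 1|·|-2y - 1|.
Assume first that |y + 1| < 1, so |y| < 2. Then |-2y - 1| ≤ 2·2 + 1 = 5.
Hence |(-2y^2 - 3y) − 1| ≤ 5|y + 1| < ϵ provided |y + 1| < ϵ/5.
Take δ = min(1, ϵ/5). Then 0 < |y + 1| < δ gives both |y + 1| < 1 and |y + 1| < ϵ/5, so |(-2y^2 - 3y) − 1| < ϵ.

δ = min(1, ϵ/5)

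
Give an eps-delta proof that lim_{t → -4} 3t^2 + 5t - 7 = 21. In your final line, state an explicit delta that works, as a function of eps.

delta = min(1, eps/22)

Suppose eps > 0. We want delta > 0 such that 0 < |t + 4| < delta implies |(3t^2 + 5t - 7) − 21| < eps.
(3t^2 + 5t - 7) − 21 = 3t^2 + 5t - 28 = (t + 4)(3t - 7).
So |(3t^2 + 5t - 7) − 21| = |t + 4|·|3t - 7|.
Require delta ≤ 1. Then |t + 4| < 1 gives |t| < 5, and by the triangle inequality |3t - 7| ≤ 3·5 + 7 = 22.
Hence |(3t^2 + 5t - 7) − 21| ≤ 22|t + 4| < eps provided |t + 4| < eps/22.
Choosing delta = min(1, eps/22) ensures both conditions, hence |(3t^2 + 5t - 7) − 21| < eps.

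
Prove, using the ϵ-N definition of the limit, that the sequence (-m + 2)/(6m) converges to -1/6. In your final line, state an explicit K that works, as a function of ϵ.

K = (1/3)/ϵ

Let ϵ > 0 be given. For m ≥ 1, |(-m + 2)/(6m) + 1/6| = |12|/(6(6m)) = 12/(6(6m)).
Since 6m ≥ 6m for m ≥ 1, this is ≤ 12/(6·6m) = (1/3)/m.
So |(-m + 2)/(6m) + 1/6| < ϵ whenever m > (1/3)/ϵ.
Take K = (1/3)/ϵ. If m > K then |(-m + 2)/(6m) + 1/6| ≤ (1/3)/m < ϵ.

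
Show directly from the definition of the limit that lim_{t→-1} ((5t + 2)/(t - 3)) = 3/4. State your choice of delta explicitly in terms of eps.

Fix eps > 0. We want delta > 0 with 0 < |t + 1| < delta ⇒ |(5t + 2)/(t - 3) − (3/4)| < eps.
Combining over a common denominator, (5t + 2)/(t - 3) − (3/4) = [(5t + 2)·(-4) − (-3)·(t - 3)] / [(-4)·(t - 3)] = -17(t + 1) / ((-4)(t - 3)).
So |(5t + 2)/(t - 3) − (3/4)| = 17|t + 1| / (4·|t − 3|).
Require delta ≤ 2, so |t − 3| ≥ |-4| − |t + 1| > 4 − 2 = 2.
Hence |(5t + 2)/(t - 3) − (3/4)| < 17|t + 1|/(4·2) = (17/8)|t + 1|, which is < eps once |t + 1| < (8/17)eps.
Take delta = min(2, (8/17)eps). Then 0 < |t + 1| < delta forces both bounds, so |(5t + 2)/(t - 3) − (3/4)| < eps.

delta = min(2, (8/17)eps)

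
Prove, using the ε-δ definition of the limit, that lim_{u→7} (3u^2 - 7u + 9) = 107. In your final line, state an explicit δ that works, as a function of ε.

δ = min(2, ε/41)

Suppose ε > 0. We want δ > 0 such that 0 < |u − 7| < δ implies |(3u^2 - 7u + 9) − 107| < ε.
(3u^2 - 7u + 9) − 107 = 3u^2 - 7u - 98 = (u − 7)(3u + 14).
So |(3u^2 - 7u + 9) − 107| = |u − 7|·|3u + 14|.
Assume first that |u − 7| < 2, so |u| < 9. Then |3u + 14| ≤ 3·9 + 14 = 41.
Hence |(3u^2 - 7u + 9) − 107| ≤ 41|u − 7| < ε provided |u − 7| < ε/41.
Choosing δ = min(2, ε/41) ensures both conditions, hence |(3u^2 - 7u + 9) − 107| < ε.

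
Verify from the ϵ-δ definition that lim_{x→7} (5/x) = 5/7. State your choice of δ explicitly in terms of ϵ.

δ = min(7/2, (49/10)ϵ)

Let ϵ > 0. We seek δ > 0 such that 0 < |x − 7| < δ implies |5/x − (5/7)| < ϵ.
|5/x − (5/7)| = 5·|7 − x|/(7·|x|) = 5|x − 7|/(7|x|).
Require δ ≤ 7/2 so that |x| > 7 − 7/2 = 7/2, hence 7|x| > 49/2.
Then |5/x − (5/7)| < 5|x − 7|/(49/2), which is < ϵ when |x − 7| < (49/10)ϵ.
Take δ = min(7/2, (49/10)ϵ). Then 0 < |x − 7| < δ gives both |x − 7| < 7/2 and |x − 7| < (49/10)ϵ, so |5/x − (5/7)| < ϵ.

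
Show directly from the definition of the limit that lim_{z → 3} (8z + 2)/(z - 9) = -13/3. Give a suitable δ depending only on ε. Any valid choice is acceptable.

Suppose ε > 0. We want δ > 0 with 0 < |z − 3| < δ ⇒ |(8z + 2)/(z - 9) + 13/3| < ε.
Combining over a common denominator, (8z + 2)/(z - 9) + 13/3 = [(8z + 2)·(-6) − 26·(z - 9)] / [(-6)·(z - 9)] = -74(z − 3) / ((-6)(z - 9)).
So |(8z + 2)/(z - 9) + 13/3| = 74|z − 3| / (6·|z − 9|).
Restrict δ ≤ 3. Then |z − 3| < 3 gives |z − 9| = |(z − 3) + (-6)| ≥ 6 − 3 = 3.
Hence |(8z + 2)/(z - 9) + 13/3| < 74|z − 3|/(6·3) = (37/9)|z − 3|, which is < ε once |z − 3| < (9/37)ε.
Take δ = min(3, (9/37)ε). Then 0 < |z − 3| < δ forces both bounds, so |(8z + 2)/(z - 9) + 13/3| < ε.

δ = min(3, (9/37)ε)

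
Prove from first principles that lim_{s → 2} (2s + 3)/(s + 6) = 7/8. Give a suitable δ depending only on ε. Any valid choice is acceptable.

Let ε > 0 be given. We want δ > 0 with 0 < |s − 2| < δ ⇒ |(2s + 3)/(s + 6) − (7/8)| < ε.
Combining over a common denominator, (2s + 3)/(s + 6) − (7/8) = [(2s + 3)·8 − 7·(s + 6)] / [8·(s + 6)] = 9(s − 2) / (8(s + 6)).
So |(2s + 3)/(s + 6) − (7/8)| = 9|s − 2| / (8·|s + 6|).
Restrict δ ≤ 4. Then |s − 2| < 4 gives |s + 6| = |(s − 2) + 8| ≥ 8 − 4 = 4.
Hence |(2s + 3)/(s + 6) − (7/8)| < 9|s − 2|/(8·4) = (9/32)|s − 2|, which is < ε once |s − 2| < (32/9)ε.
Take δ = min(4, (32/9)ε). Then 0 < |s − 2| < δ forces both bounds, so |(2s + 3)/(s + 6) − (7/8)| < ε.

δ = min(4, (32/9)ε)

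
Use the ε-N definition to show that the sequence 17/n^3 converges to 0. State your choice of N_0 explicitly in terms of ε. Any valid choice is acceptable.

N_0 = (17/ε)^{1/3}

Let ε > 0 be given. For n ≥ 1, |17/n^3 − 0| = 17/n^3.
17/n^3 < ε ⇔ n^3 > 17/ε ⇔ n > (17/ε)^{1/3}.
Take N_0 = (17/ε)^{1/3}. Then n > N_0 implies 17/n^3 < ε.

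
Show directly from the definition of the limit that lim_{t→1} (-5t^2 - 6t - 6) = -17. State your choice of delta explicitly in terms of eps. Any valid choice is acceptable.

Suppose eps > 0. We want delta > 0 such that 0 < |t − 1| < delta implies |(-5t^2 - 6t - 6) + 17| < eps.
(-5t^2 - 6t - 6) + 17 = -5t^2 - 6t + 11 = (t − 1)(-5t - 11).
So |(-5t^2 - 6t - 6) + 17| = |t − 1|·|-5t - 11|.
Require delta ≤ 1. Then |t − 1| < 1 gives |t| < 2, and by the triangle inequality |-5t - 11| ≤ 5·2 + 11 = 21.
Hence |(-5t^2 - 6t - 6) + 17| ≤ 21|t − 1| < eps provided |t − 1| < eps/21.
Take delta = min(1, eps/21). Then 0 < |t − 1| < delta gives both |t − 1| < 1 and |t − 1| < eps/21, so |(-5t^2 - 6t - 6) + 17| < eps.

delta = min(1, eps/21)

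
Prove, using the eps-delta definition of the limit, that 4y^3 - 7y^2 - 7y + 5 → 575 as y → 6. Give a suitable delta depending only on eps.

Let eps > 0. We want delta > 0 such that 0 < |y − 6| < delta implies |(4y^3 - 7y^2 - 7y + 5) − 575| < eps.
(4y^3 - 7y^2 - 7y + 5) − 575 = 4y^3 - 7y^2 - 7y - 570 = (y − 6)(4y^2 + 17y + 95).
So |(4y^3 - 7y^2 - 7y + 5) − 575| = |y − 6|·|4y^2 + 17y + 95|.
Require delta ≤ 1. Then |y − 6| < 1 gives |y| < 7, and by the triangle inequality |4y^2 + 17y + 95| ≤ 4·7^2 + 17·7 + 95 = 410.
Hence |(4y^3 - 7y^2 - 7y + 5) − 575| ≤ 410|y − 6| < eps provided |y − 6| < eps/410.
Choosing delta = min(1, eps/410) ensures both conditions, hence |(4y^3 - 7y^2 - 7y + 5) − 575| < eps.

delta = min(1, eps/410)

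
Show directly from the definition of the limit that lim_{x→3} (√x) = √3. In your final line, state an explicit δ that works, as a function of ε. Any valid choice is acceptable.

δ = min(3, √3·ε)

Let ε > 0. We want δ > 0 such that 0 < |x − 3| < δ implies |√x − √3| < ε.
Multiplying by the conjugate, |√x − √3| = |x − 3|/(√x + √3).
Restrict δ ≤ 3 so that |x − 3| < 3 forces x > 0, and then √x + √3 > √3.
Hence |√x − √3| < |x − 3|/√3, which is < ε once |x − 3| < √3·ε.
Take δ = min(3, √3·ε). If 0 < |x − 3| < δ then x > 0 and |√x − √3| < |x − 3|/√3 < ε.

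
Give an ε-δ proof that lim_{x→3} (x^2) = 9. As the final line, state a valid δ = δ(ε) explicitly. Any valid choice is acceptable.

δ = min(1, ε/7)

Let ε > 0 be given. We seek δ > 0 with 0 < |x − 3| < δ ⇒ |x^2 − 9| < ε.
Factor: x^2 − 9 = (x − 3)(x + 3), so |x^2 − 9| = |x − 3|·|x + 3|.
Restrict δ ≤ 1. Then |x − 3| < 1 gives |x| < 4, so by the triangle inequality |x + 3| ≤ 4 + 3 = 7.
Hence |x^2 − 9| ≤ 7|x − 3|, which is < ε once |x − 3| < ε/7.
Take δ = min(1, ε/7). If 0 < |x − 3| < δ then both bounds hold and |x^2 − 9| ≤ 7|x − 3| < 7·(ε/7) = ε.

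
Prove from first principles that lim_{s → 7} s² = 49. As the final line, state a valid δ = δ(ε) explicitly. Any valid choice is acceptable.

δ = min(1, ε/15)

Let ε > 0 be given. We seek δ > 0 with 0 < |s − 7| < δ ⇒ |s² − 49| < ε.
Factor: s² − 49 = (s − 7)(s + 7), so |s² − 49| = |s − 7|·|s + 7|.
Impose δ ≤ 1 so that |s| < 8; then |s + 7| ≤ 15.
Hence |s² − 49| ≤ 15|s − 7|, which is < ε once |s − 7| < ε/15.
Take δ = min(1, ε/15). If 0 < |s − 7| < δ then both bounds hold and |s² − 49| ≤ 15|s − 7| < 15·(ε/15) = ε.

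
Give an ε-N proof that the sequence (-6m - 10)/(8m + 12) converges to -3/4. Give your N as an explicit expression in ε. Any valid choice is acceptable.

Let ε > 0 be given. For m ≥ 1, |(-6m - 10)/(8m + 12) + 3/4| = |-8|/(8(8m + 12)) = 8/(8(8m + 12)).
Since 8m + 12 ≥ 8m for m ≥ 1, this is ≤ 8/(8·8m) = (1/8)/m.
So |(-6m - 10)/(8m + 12) + 3/4| < ε whenever m > (1/8)/ε.
Take N = (1/8)/ε. If m > N then |(-6m - 10)/(8m + 12) + 3/4| ≤ (1/8)/m < ε.

N = (1/8)/ε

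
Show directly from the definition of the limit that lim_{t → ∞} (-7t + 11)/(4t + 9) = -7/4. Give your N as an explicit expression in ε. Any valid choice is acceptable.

Suppose ε > 0. We seek N > 0 such that t > N implies |(-7t + 11)/(4t + 9) + 7/4| < ε.
(-7t + 11)/(4t + 9) + 7/4 = (4(-7t + 11) − (-7)(4t + 9)) / (4(4t + 9)) = 107/(4(4t + 9)).
For t > 0 we have 4t + 9 > 4t, so |(-7t + 11)/(4t + 9) + 7/4| = 107/(4(4t + 9)) < 107/(4·4t) = (107/16)/t.
Thus |(-7t + 11)/(4t + 9) + 7/4| < ε whenever t > (107/16)/ε.
Take N = (107/16)/ε. If t > N then |(-7t + 11)/(4t + 9) + 7/4| < (107/16)/t < ε.

N = (107/16)/ε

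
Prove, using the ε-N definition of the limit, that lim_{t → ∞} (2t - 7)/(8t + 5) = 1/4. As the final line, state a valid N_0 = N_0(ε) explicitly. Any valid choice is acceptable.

N_0 = (33/32)/ε

Fix ε > 0. We seek N_0 > 0 such that t > N_0 implies |(2t - 7)/(8t + 5) − (1/4)| < ε.
(2t - 7)/(8t + 5) − (1/4) = (8(2t - 7) − 2(8t + 5)) / (8(8t + 5)) = -66/(8(8t + 5)).
For t > 0 we have 8t + 5 > 8t, so |(2t - 7)/(8t + 5) − (1/4)| = 66/(8(8t + 5)) < 66/(8·8t) = (33/32)/t.
Thus |(2t - 7)/(8t + 5) − (1/4)| < ε whenever t > (33/32)/ε.
Take N_0 = (33/32)/ε. If t > N_0 then |(2t - 7)/(8t + 5) − (1/4)| < (33/32)/t < ε.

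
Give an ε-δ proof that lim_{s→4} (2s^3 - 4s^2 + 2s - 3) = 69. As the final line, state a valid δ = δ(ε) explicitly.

Fix ε > 0. We want δ > 0 such that 0 < |s − 4| < δ implies |(2s^3 - 4s^2 + 2s - 3) − 69| < ε.
(2s^3 - 4s^2 + 2s - 3) − 69 = 2s^3 - 4s^2 + 2s - 72 = (s − 4)(2s^2 + 4s + 18).
So |(2s^3 - 4s^2 + 2s - 3) − 69| = |s − 4|·|2s^2 + 4s + 18|.
Assume first that |s − 4| < 2, so |s| < 6. Then |2s^2 + 4s + 18| ≤ 2·6^2 + 4·6 + 18 = 114.
Hence |(2s^3 - 4s^2 + 2s - 3) − 69| ≤ 114|s − 4| < ε provided |s − 4| < ε/114.
Take δ = min(2, ε/114). Then 0 < |s − 4| < δ gives both |s − 4| < 2 and |s − 4| < ε/114, so |(2s^3 - 4s^2 + 2s - 3) − 69| < ε.

δ = min(2, ε/114)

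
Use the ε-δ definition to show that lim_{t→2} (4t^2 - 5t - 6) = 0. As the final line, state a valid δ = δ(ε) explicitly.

Fix ε > 0. We want δ > 0 such that 0 < |t − 2| < δ implies |(4t^2 - 5t - 6)| < ε.
(4t^2 - 5t - 6) = 4t^2 - 5t - 6 = (t − 2)(4t + 3).
So |(4t^2 - 5t - 6)| = |t − 2|·|4t + 3|.
Assume first that |t − 2| < 2, so |t| < 4. Then |4t + 3| ≤ 4·4 + 3 = 19.
Hence |(4t^2 - 5t - 6)| ≤ 19|t − 2| < ε provided |t − 2| < ε/19.
Take δ = min(2, ε/19). Then 0 < |t − 2| < δ gives both |t − 2| < 2 and |t − 2| < ε/19, so |(4t^2 - 5t - 6)| < ε.

δ = min(2, ε/19)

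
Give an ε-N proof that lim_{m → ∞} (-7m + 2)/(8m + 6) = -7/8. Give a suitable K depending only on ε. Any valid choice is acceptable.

K = (29/32)/ε

Let ε > 0 be given. For m ≥ 1, |(-7m + 2)/(8m + 6) + 7/8| = |58|/(8(8m + 6)) = 58/(8(8m + 6)).
Since 8m + 6 ≥ 8m for m ≥ 1, this is ≤ 58/(8·8m) = (29/32)/m.
So |(-7m + 2)/(8m + 6) + 7/8| < ε whenever m > (29/32)/ε.
Take K = (29/32)/ε. If m > K then |(-7m + 2)/(8m + 6) + 7/8| ≤ (29/32)/m < ε.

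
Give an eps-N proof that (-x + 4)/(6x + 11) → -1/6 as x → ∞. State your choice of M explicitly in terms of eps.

M = (35/36)/eps

Let eps > 0 be given. We seek M > 0 such that x > M implies |(-x + 4)/(6x + 11) + 1/6| < eps.
(-x + 4)/(6x + 11) + 1/6 = (6(-x + 4) − (-1)(6x + 11)) / (6(6x + 11)) = 35/(6(6x + 11)).
For x > 0 we have 6x + 11 > 6x, so |(-x + 4)/(6x + 11) + 1/6| = 35/(6(6x + 11)) < 35/(6·6x) = (35/36)/x.
Thus |(-x + 4)/(6x + 11) + 1/6| < eps whenever x > (35/36)/eps.
Take M = (35/36)/eps. If x > M then |(-x + 4)/(6x + 11) + 1/6| < (35/36)/x < eps.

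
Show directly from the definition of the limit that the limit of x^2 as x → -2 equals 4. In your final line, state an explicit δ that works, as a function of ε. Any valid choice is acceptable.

δ = min(2, ε/6)

Fix ε > 0. We seek δ > 0 with 0 < |x + 2| < δ ⇒ |x^2 − 4| < ε.
Factor: x^2 − 4 = (x + 2)(x - 2), so |x^2 − 4| = |x + 2|·|x - 2|.
Restrict δ ≤ 2. Then |x + 2| < 2 gives |x| < 4, so by the triangle inequality |x - 2| ≤ 4 + 2 = 6.
Hence |x^2 − 4| ≤ 6|x + 2|, which is < ε once |x + 2| < ε/6.
Take δ = min(2, ε/6). If 0 < |x + 2| < δ then both bounds hold and |x^2 − 4| ≤ 6|x + 2| < 6·(ε/6) = ε.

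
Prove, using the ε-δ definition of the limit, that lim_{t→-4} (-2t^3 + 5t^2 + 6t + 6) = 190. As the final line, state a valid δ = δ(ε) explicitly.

δ = min(1, ε/161)

Let ε > 0 be given. We want δ > 0 such that 0 < |t + 4| < δ implies |(-2t^3 + 5t^2 + 6t + 6) − 190| < ε.
(-2t^3 + 5t^2 + 6t + 6) − 190 = -2t^3 + 5t^2 + 6t - 184 = (t + 4)(-2t^2 + 13t - 46).
So |(-2t^3 + 5t^2 + 6t + 6) − 190| = |t + 4|·|-2t^2 + 13t - 46|.
Require δ ≤ 1. Then |t + 4| < 1 gives |t| < 5, and by the triangle inequality |-2t^2 + 13t - 46| ≤ 2·5^2 + 13·5 + 46 = 161.
Hence |(-2t^3 + 5t^2 + 6t + 6) − 190| ≤ 161|t + 4| < ε provided |t + 4| < ε/161.
Take δ = min(1, ε/161). Then 0 < |t + 4| < δ gives both |t + 4| < 1 and |t + 4| < ε/161, so |(-2t^3 + 5t^2 + 6t + 6) − 190| < ε.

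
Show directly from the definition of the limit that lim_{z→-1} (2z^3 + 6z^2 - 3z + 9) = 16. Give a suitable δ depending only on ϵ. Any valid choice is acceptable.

Fix ϵ > 0. We want δ > 0 such that 0 < |z + 1| < δ implies |(2z^3 + 6z^2 - 3z + 9) − 16| < ϵ.
(2z^3 + 6z^2 - 3z + 9) − 16 = 2z^3 + 6z^2 - 3z - 7 = (z + 1)(2z^2 + 4z - 7).
So |(2z^3 + 6z^2 - 3z + 9) − 16| = |z + 1|·|2z^2 + 4z - 7|.
Require δ ≤ 1. Then |z + 1| < 1 gives |z| < 2, and by the triangle inequality |2z^2 + 4z - 7| ≤ 2·2^2 + 4·2 + 7 = 23.
Hence |(2z^3 + 6z^2 - 3z + 9) − 16| ≤ 23|z + 1| < ϵ provided |z + 1| < ϵ/23.
Take δ = min(1, ϵ/23). Then 0 < |z + 1| < δ gives both |z + 1| < 1 and |z + 1| < ϵ/23, so |(2z^3 + 6z^2 - 3z + 9) − 16| < ϵ.

δ = min(1, ϵ/23)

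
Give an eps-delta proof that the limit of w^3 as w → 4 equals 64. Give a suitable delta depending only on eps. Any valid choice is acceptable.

delta = min(1, eps/61)

Suppose eps > 0. We seek delta > 0 with 0 < |w − 4| < delta ⇒ |w^3 − 64| < eps.
Factor: w^3 − 64 = (w − 4)(w^2 + 4w + 16), so |w^3 − 64| = |w − 4|·|w^2 + 4w + 16|.
Restrict delta ≤ 1. Then |w − 4| < 1 gives |w| < 5, so by the triangle inequality |w^2 + 4w + 16| ≤ 5^2 + 4·5 + 16 = 61.
Hence |w^3 − 64| ≤ 61|w − 4|, which is < eps once |w − 4| < eps/61.
Take delta = min(1, eps/61). If 0 < |w − 4| < delta then both bounds hold and |w^3 − 64| ≤ 61|w − 4| < 61·(eps/61) = eps.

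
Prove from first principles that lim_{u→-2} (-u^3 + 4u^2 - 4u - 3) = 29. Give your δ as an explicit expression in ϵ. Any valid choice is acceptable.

Suppose ϵ > 0. We want δ > 0 such that 0 < |u + 2| < δ implies |(-u^3 + 4u^2 - 4u - 3) − 29| < ϵ.
(-u^3 + 4u^2 - 4u - 3) − 29 = -u^3 + 4u^2 - 4u - 32 = (u + 2)(-u^2 + 6u - 16).
So |(-u^3 + 4u^2 - 4u - 3) − 29| = |u + 2|·|-u^2 + 6u - 16|.
Require δ ≤ 1. Then |u + 2| < 1 gives |u| < 3, and by the triangle inequality |-u^2 + 6u - 16| ≤ 3^2 + 6·3 + 16 = 43.
Hence |(-u^3 + 4u^2 - 4u - 3) − 29| ≤ 43|u + 2| < ϵ provided |u + 2| < ϵ/43.
Take δ = min(1, ϵ/43). Then 0 < |u + 2| < δ gives both |u + 2| < 1 and |u + 2| < ϵ/43, so |(-u^3 + 4u^2 - 4u - 3) − 29| < ϵ.

δ = min(1, ϵ/43)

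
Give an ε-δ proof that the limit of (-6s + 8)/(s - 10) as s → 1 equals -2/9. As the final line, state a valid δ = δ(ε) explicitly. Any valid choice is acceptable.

Suppose ε > 0. We want δ > 0 with 0 < |s − 1| < δ ⇒ |(-6s + 8)/(s - 10) + 2/9| < ε.
Combining over a common denominator, (-6s + 8)/(s - 10) + 2/9 = [(-6s + 8)·(-9) − 2·(s - 10)] / [(-9)·(s - 10)] = 52(s − 1) / ((-9)(s - 10)).
So |(-6s + 8)/(s - 10) + 2/9| = 52|s − 1| / (9·|s − 10|).
Restrict δ ≤ 9/2. Then |s − 1| < 9/2 gives |s − 10| = |(s − 1) + (-9)| ≥ 9 − 9/2 = 9/2.
Hence |(-6s + 8)/(s - 10) + 2/9| < 52|s − 1|/(9·(9/2)) = (104/81)|s − 1|, which is < ε once |s − 1| < (81/104)ε.
Take δ = min(9/2, (81/104)ε). Then 0 < |s − 1| < δ forces both bounds, so |(-6s + 8)/(s - 10) + 2/9| < ε.

δ = min(9/2, (81/104)ε)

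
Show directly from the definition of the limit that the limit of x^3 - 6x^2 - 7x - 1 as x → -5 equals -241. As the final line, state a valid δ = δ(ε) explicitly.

Let ε > 0. We want δ > 0 such that 0 < |x + 5| < δ implies |(x^3 - 6x^2 - 7x - 1) + 241| < ε.
(x^3 - 6x^2 - 7x - 1) + 241 = x^3 - 6x^2 - 7x + 240 = (x + 5)(x^2 - 11x + 48).
So |(x^3 - 6x^2 - 7x - 1) + 241| = |x + 5|·|x^2 - 11x + 48|.
Assume first that |x + 5| < 1, so |x| < 6. Then |x^2 - 11x + 48| ≤ 6^2 + 11·6 + 48 = 150.
Hence |(x^3 - 6x^2 - 7x - 1) + 241| ≤ 150|x + 5| < ε provided |x + 5| < ε/150.
Choosing δ = min(1, ε/150) ensures both conditions, hence |(x^3 - 6x^2 - 7x - 1) + 241| < ε.

δ = min(1, ε/150)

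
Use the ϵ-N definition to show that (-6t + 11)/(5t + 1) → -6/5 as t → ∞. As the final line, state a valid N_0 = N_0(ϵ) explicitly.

N_0 = (61/25)/ϵ

Let ϵ > 0. We seek N_0 > 0 such that t > N_0 implies |(-6t + 11)/(5t + 1) + 6/5| < ϵ.
(-6t + 11)/(5t + 1) + 6/5 = (5(-6t + 11) − (-6)(5t + 1)) / (5(5t + 1)) = 61/(5(5t + 1)).
For t > 0 we have 5t + 1 > 5t, so |(-6t + 11)/(5t + 1) + 6/5| = 61/(5(5t + 1)) < 61/(5·5t) = (61/25)/t.
Thus |(-6t + 11)/(5t + 1) + 6/5| < ϵ whenever t > (61/25)/ϵ.
Take N_0 = (61/25)/ϵ. If t > N_0 then |(-6t + 11)/(5t + 1) + 6/5| < (61/25)/t < ϵ.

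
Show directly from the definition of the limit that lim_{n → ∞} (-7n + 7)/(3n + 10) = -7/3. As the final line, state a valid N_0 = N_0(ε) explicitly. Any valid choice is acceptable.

Let ε > 0. For n ≥ 1, |(-7n + 7)/(3n + 10) + 7/3| = |91|/(3(3n + 10)) = 91/(3(3n + 10)).
Since 3n + 10 ≥ 3n for n ≥ 1, this is ≤ 91/(3·3n) = (91/9)/n.
So |(-7n + 7)/(3n + 10) + 7/3| < ε whenever n > (91/9)/ε.
Take N_0 = (91/9)/ε. If n > N_0 then |(-7n + 7)/(3n + 10) + 7/3| ≤ (91/9)/n < ε.

N_0 = (91/9)/ε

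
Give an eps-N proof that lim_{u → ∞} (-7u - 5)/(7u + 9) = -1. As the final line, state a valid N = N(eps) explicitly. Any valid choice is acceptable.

N = (4/7)/eps

Fix eps > 0. We seek N > 0 such that u > N implies |(-7u - 5)/(7u + 9) + 1| < eps.
(-7u - 5)/(7u + 9) + 1 = (7(-7u - 5) − (-7)(7u + 9)) / (7(7u + 9)) = 28/(7(7u + 9)).
For u > 0 we have 7u + 9 > 7u, so |(-7u - 5)/(7u + 9) + 1| = 28/(7(7u + 9)) < 28/(7·7u) = (4/7)/u.
Thus |(-7u - 5)/(7u + 9) + 1| < eps whenever u > (4/7)/eps.
Take N = (4/7)/eps. If u > N then |(-7u - 5)/(7u + 9) + 1| < (4/7)/u < eps.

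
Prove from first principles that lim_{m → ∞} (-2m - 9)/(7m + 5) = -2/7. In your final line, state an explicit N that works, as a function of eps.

Fix eps > 0. For m ≥ 1, |(-2m - 9)/(7m + 5) + 2/7| = |-53|/(7(7m + 5)) = 53/(7(7m + 5)).
Since 7m + 5 ≥ 7m for m ≥ 1, this is ≤ 53/(7·7m) = (53/49)/m.
So |(-2m - 9)/(7m + 5) + 2/7| < eps whenever m > (53/49)/eps.
Take N = (53/49)/eps. If m > N then |(-2m - 9)/(7m + 5) + 2/7| ≤ (53/49)/m < eps.

N = (53/49)/eps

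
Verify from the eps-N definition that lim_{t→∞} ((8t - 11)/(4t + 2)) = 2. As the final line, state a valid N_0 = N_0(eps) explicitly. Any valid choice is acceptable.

Suppose eps > 0. We seek N_0 > 0 such that t > N_0 implies |(8t - 11)/(4t + 2) − 2| < eps.
(8t - 11)/(4t + 2) − 2 = (4(8t - 11) − 8(4t + 2)) / (4(4t + 2)) = -60/(4(4t + 2)).
For t > 0 we have 4t + 2 > 4t, so |(8t - 11)/(4t + 2) − 2| = 60/(4(4t + 2)) < 60/(4·4t) = (15/4)/t.
Thus |(8t - 11)/(4t + 2) − 2| < eps whenever t > (15/4)/eps.
Take N_0 = (15/4)/eps. If t > N_0 then |(8t - 11)/(4t + 2) − 2| < (15/4)/t < eps.

N_0 = (15/4)/eps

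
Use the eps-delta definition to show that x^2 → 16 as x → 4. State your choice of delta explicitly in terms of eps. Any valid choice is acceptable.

Suppose eps > 0. We seek delta > 0 with 0 < |x − 4| < delta ⇒ |x^2 − 16| < eps.
Factor: x^2 − 16 = (x − 4)(x + 4), so |x^2 − 16| = |x − 4|·|x + 4|.
Restrict delta ≤ 1. Then |x − 4| < 1 gives |x| < 5, so by the triangle inequality |x + 4| ≤ 5 + 4 = 9.
Hence |x^2 − 16| ≤ 9|x − 4|, which is < eps once |x − 4| < eps/9.
Take delta = min(1, eps/9). If 0 < |x − 4| < delta then both bounds hold and |x^2 − 16| ≤ 9|x − 4| < 9·(eps/9) = eps.

delta = min(1, eps/9)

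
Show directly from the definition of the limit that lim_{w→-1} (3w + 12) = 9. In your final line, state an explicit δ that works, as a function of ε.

Let ε > 0 be given. We need δ > 0 so that 0 < |w + 1| < δ implies |(3w + 12) − 9| < ε.
Since (3w + 12) − 9 = 3(w + 1), we have |(3w + 12) − 9| = 3|w + 1|.
Thus it suffices that |w + 1| < ε/3.
Take δ = ε/3. If 0 < |w + 1| < δ then |(3w + 12) − 9| = 3|w + 1| < 3·(ε/3) = ε.

δ = ε/3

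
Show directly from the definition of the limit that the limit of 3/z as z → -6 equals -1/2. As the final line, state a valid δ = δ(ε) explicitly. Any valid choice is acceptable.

δ = min(3, 6ε)

Let ε > 0 be given. We seek δ > 0 such that 0 < |z + 6| < δ implies |3/z + 1/2| < ε.
|3/z + 1/2| = 3·|-6 − z|/(6·|z|) = 3|z + 6|/(6|z|).
Restrict δ ≤ 3. Then |z + 6| < 3 gives |z| > 3, so 6|z| > 18.
Then |3/z + 1/2| < 3|z + 6|/18, which is < ε when |z + 6| < 6ε.
Take δ = min(3, 6ε). Then 0 < |z + 6| < δ gives both |z + 6| < 3 and |z + 6| < 6ε, so |3/z + 1/2| < ε.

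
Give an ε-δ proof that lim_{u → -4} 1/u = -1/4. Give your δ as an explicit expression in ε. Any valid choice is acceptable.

δ = min(2, 8ε)

Fix ε > 0. We seek δ > 0 such that 0 < |u + 4| < δ implies |1/u + 1/4| < ε.
|1/u + 1/4| = |-4 − u|/(4·|u|) = |u + 4|/(4|u|).
Require δ ≤ 2 so that |u| > 4 − 2 = 2, hence 4|u| > 8.
Then |1/u + 1/4| < |u + 4|/8, which is < ε when |u + 4| < 8ε.
Take δ = min(2, 8ε). Then 0 < |u + 4| < δ gives both |u + 4| < 2 and |u + 4| < 8ε, so |1/u + 1/4| < ε.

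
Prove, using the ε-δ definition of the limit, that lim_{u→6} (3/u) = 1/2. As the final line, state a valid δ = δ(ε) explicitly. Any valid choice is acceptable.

Fix ε > 0. We seek δ > 0 such that 0 < |u − 6| < δ implies |3/u − (1/2)| < ε.
|3/u − (1/2)| = 3·|6 − u|/(6·|u|) = 3|u − 6|/(6|u|).
Require δ ≤ 3 so that |u| > 6 − 3 = 3, hence 6|u| > 18.
Then |3/u − (1/2)| < 3|u − 6|/18, which is < ε when |u − 6| < 6ε.
Take δ = min(3, 6ε). Then 0 < |u − 6| < δ gives both |u − 6| < 3 and |u − 6| < 6ε, so |3/u − (1/2)| < ε.

δ = min(3, 6ε)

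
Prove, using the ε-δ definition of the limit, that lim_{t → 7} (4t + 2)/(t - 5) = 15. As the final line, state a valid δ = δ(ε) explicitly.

Let ε > 0 be given. We want δ > 0 with 0 < |t − 7| < δ ⇒ |(4t + 2)/(t - 5) − 15| < ε.
Combining over a common denominator, (4t + 2)/(t - 5) − 15 = [(4t + 2)·2 − 30·(t - 5)] / [2·(t - 5)] = -22(t − 7) / (2(t - 5)).
So |(4t + 2)/(t - 5) − 15| = 22|t − 7| / (2·|t − 5|).
Require δ ≤ 1, so |t − 5| ≥ |2| − |t − 7| > 2 − 1 = 1.
Hence |(4t + 2)/(t - 5) − 15| < 22|t − 7|/(2·1) = 11|t − 7|, which is < ε once |t − 7| < (1/11)ε.
Take δ = min(1, (1/11)ε). Then 0 < |t − 7| < δ forces both bounds, so |(4t + 2)/(t - 5) − 15| < ε.

δ = min(1, (1/11)ε)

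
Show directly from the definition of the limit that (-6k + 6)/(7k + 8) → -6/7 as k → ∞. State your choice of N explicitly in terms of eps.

N = (90/49)/eps

Fix eps > 0. For k ≥ 1, |(-6k + 6)/(7k + 8) + 6/7| = |90|/(7(7k + 8)) = 90/(7(7k + 8)).
Since 7k + 8 ≥ 7k for k ≥ 1, this is ≤ 90/(7·7k) = (90/49)/k.
So |(-6k + 6)/(7k + 8) + 6/7| < eps whenever k > (90/49)/eps.
Take N = (90/49)/eps. If k > N then |(-6k + 6)/(7k + 8) + 6/7| ≤ (90/49)/k < eps.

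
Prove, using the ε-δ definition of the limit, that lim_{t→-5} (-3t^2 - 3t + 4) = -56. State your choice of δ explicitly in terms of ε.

Let ε > 0. We want δ > 0 such that 0 < |t + 5| < δ implies |(-3t^2 - 3t + 4) + 56| < ε.
(-3t^2 - 3t + 4) + 56 = -3t^2 - 3t + 60 = (t + 5)(-3t + 12).
So |(-3t^2 - 3t + 4) + 56| = |t + 5|·|-3t + 12|.
Require δ ≤ 2. Then |t + 5| < 2 gives |t| < 7, and by the triangle inequality |-3t + 12| ≤ 3·7 + 12 = 33.
Hence |(-3t^2 - 3t + 4) + 56| ≤ 33|t + 5| < ε provided |t + 5| < ε/33.
Choosing δ = min(2, ε/33) ensures both conditions, hence |(-3t^2 - 3t + 4) + 56| < ε.

δ = min(2, ε/33)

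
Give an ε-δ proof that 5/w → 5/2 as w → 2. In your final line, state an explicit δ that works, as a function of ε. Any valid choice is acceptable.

δ = min(1, (2/5)ε)

Suppose ε > 0. We seek δ > 0 such that 0 < |w − 2| < δ implies |5/w − (5/2)| < ε.
|5/w − (5/2)| = 5·|2 − w|/(2·|w|) = 5|w − 2|/(2|w|).
Require δ ≤ 1 so that |w| > 2 − 1 = 1, hence 2|w| > 2.
Then |5/w − (5/2)| < 5|w − 2|/2, which is < ε when |w − 2| < (2/5)ε.
Take δ = min(1, (2/5)ε). Then 0 < |w − 2| < δ gives both |w − 2| < 1 and |w − 2| < (2/5)ε, so |5/w − (5/2)| < ε.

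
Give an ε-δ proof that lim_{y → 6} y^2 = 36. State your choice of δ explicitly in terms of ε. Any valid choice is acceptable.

δ = min(1, ε/13)

Let ε > 0. We seek δ > 0 with 0 < |y − 6| < δ ⇒ |y^2 − 36| < ε.
Factor: y^2 − 36 = (y − 6)(y + 6), so |y^2 − 36| = |y − 6|·|y + 6|.
Impose δ ≤ 1 so that |y| < 7; then |y + 6| ≤ 13.
Hence |y^2 − 36| ≤ 13|y − 6|, which is < ε once |y − 6| < ε/13.
Take δ = min(1, ε/13). If 0 < |y − 6| < δ then both bounds hold and |y^2 − 36| ≤ 13|y − 6| < 13·(ε/13) = ε.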